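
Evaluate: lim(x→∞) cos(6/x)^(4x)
This is an exponential indeterminate form.

For exponential indeterminate forms, take the natural log:
  Let L = lim(x→∞) cos(6/x)^(4x)
  Then ln(L) = lim(x→∞) [exponent × ln(base)]
  Evaluate using L'Hôpital or standard limits, then exponentiate.
  L = 1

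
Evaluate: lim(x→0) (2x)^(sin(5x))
This is an exponential indeterminate form.

For exponential indeterminate forms, take the natural log:
  Let L = lim(x→0) (2x)^(sin(5x))
  Then ln(L) = lim(x→0) [exponent × ln(base)]
  Evaluate using L'Hôpital or standard limits, then exponentiate.
  L = 1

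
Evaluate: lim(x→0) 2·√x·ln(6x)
This is a 0·∞ indeterminate form.

Rewrite 0·∞ as a quotient (0/0 or ∞/∞ form), then apply L'Hôpital's rule:
  lim(x→0) 2·√x·ln(6x) = 0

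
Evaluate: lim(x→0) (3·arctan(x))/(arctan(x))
This is a 0/0 indeterminate form.

Apply L'Hôpital's rule: differentiate numerator and denominator separately.
  f(x) = 3·atan(x)   ⇒   f'(x) = 3/(x^2 + 1)
  g(x) = atan(x)   ⇒   g'(x) = 1/(x^2 + 1)
  lim(x→0) f'(x)/g'(x) = lim(x→0) (3/(x^2 + 1))/(1/(x^2 + 1))
  = 3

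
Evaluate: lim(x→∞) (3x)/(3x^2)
This is an ∞/∞ indeterminate form.

Apply L'Hôpital's rule: differentiate numerator and denominator separately.
  f(x) = 3·x   ⇒   f'(x) = 3
  g(x) = 3·x^2   ⇒   g'(x) = 6·x
  lim(x→∞) f'(x)/g'(x) = lim(x→∞) (3)/(6·x)
  = 0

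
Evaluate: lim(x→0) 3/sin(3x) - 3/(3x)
This is an ∞-∞ indeterminate form.

Combine fractions or rationalize to convert ∞-∞ to 0/0 form:
  lim(x→0) 3/sin(3x) - 3/(3x) = 0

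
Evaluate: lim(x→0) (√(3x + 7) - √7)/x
This is a standard limit.

Factor or rationalize the expression:
  lim(x→0) (√(3x + 7) - √7)/x = 3·sqrt(7)/14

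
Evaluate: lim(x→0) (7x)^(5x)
This is an exponential indeterminate form.

For exponential indeterminate forms, take the natural log:
  Let L = lim(x→0) (7x)^(5x)
  Then ln(L) = lim(x→0) [exponent × ln(base)]
  Evaluate using L'Hôpital or standard limits, then exponentiate.
  L = 1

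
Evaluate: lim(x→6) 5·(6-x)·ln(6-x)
This is a 0·∞ indeterminate form.

Rewrite 0·∞ as a quotient (0/0 or ∞/∞ form), then apply L'Hôpital's rule:
  lim(x→6) 5·(6-x)·ln(6-x) = 0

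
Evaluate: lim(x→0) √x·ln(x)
This is a 0·∞ indeterminate form.

Rewrite 0·∞ as a quotient (0/0 or ∞/∞ form), then apply L'Hôpital's rule:
  lim(x→0) √x·ln(x) = 0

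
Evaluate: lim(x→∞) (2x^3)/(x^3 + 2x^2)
This is an ∞/∞ indeterminate form.

Apply L'Hôpital's rule: differentiate numerator and denominator separately.
  f(x) = 2·x^3   ⇒   f'(x) = 6·x^2
  g(x) = x^3 + 2·x^2   ⇒   g'(x) = 3·x^2 + 4·x
  lim(x→∞) f'(x)/g'(x) = lim(x→∞) (6·x^2)/(3·x^2 + 4·x)
  = 2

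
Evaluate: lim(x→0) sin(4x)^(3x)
This is an exponential indeterminate form.

For exponential indeterminate forms, take the natural log:
  Let L = lim(x→0) sin(4x)^(3x)
  Then ln(L) = lim(x→0) [exponent × ln(base)]
  Evaluate using L'Hôpital or standard limits, then exponentiate.
  L = 1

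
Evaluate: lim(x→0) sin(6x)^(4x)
This is an exponential indeterminate form.

For exponential indeterminate forms, take the natural log:
  Let L = lim(x→0) sin(6x)^(4x)
  Then ln(L) = lim(x→0) [exponent × ln(base)]
  Evaluate using L'Hôpital or standard limits, then exponentiate.
  L = 1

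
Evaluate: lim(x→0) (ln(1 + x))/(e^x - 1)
This is a 0/0 indeterminate form.

Apply L'Hôpital's rule: differentiate numerator and denominator separately.
  f(x) = ln(x + 1)   ⇒   f'(x) = 1/(x + 1)
  g(x) = e^(x) - 1   ⇒   g'(x) = e^(x)
  lim(x→0) f'(x)/g'(x) = lim(x→0) (1/(x + 1))/(e^(x))
  = 1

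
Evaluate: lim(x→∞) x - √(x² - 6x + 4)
This is an ∞-∞ indeterminate form.

Combine fractions or rationalize to convert ∞-∞ to 0/0 form:
  lim(x→∞) x - √(x² - 6x + 4) = 3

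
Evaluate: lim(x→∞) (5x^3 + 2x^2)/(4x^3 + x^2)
This is an ∞/∞ indeterminate form.

Apply L'Hôpital's rule: differentiate numerator and denominator separately.
  f(x) = 5·x^3 + 2·x^2   ⇒   f'(x) = 15·x^2 + 4·x
  g(x) = 4·x^3 + x^2   ⇒   g'(x) = 12·x^2 + 2·x
  lim(x→∞) f'(x)/g'(x) = lim(x→∞) (15·x^2 + 4·x)/(12·x^2 + 2·x)
  = 5/4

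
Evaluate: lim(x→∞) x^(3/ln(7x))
This is an exponential indeterminate form.

For exponential indeterminate forms, take the natural log:
  Let L = lim(x→∞) x^(3/ln(7x))
  Then ln(L) = lim(x→∞) [exponent × ln(base)]
  Evaluate using L'Hôpital or standard limits, then exponentiate.
  L = e^(3)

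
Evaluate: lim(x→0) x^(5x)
This is an exponential indeterminate form.

For exponential indeterminate forms, take the natural log:
  Let L = lim(x→0) x^(5x)
  Then ln(L) = lim(x→0) [exponent × ln(base)]
  Evaluate using L'Hôpital or standard limits, then exponentiate.
  L = 1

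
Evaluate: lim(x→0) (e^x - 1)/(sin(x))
This is a 0/0 indeterminate form.

Apply L'Hôpital's rule: differentiate numerator and denominator separately.
  f(x) = e^(x) - 1   ⇒   f'(x) = e^(x)
  g(x) = sin(x)   ⇒   g'(x) = cos(x)
  lim(x→0) f'(x)/g'(x) = lim(x→0) (e^(x))/(cos(x))
  = 1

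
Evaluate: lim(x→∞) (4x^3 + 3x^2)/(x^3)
This is an ∞/∞ indeterminate form.

Apply L'Hôpital's rule: differentiate numerator and denominator separately.
  f(x) = 4·x^3 + 3·x^2   ⇒   f'(x) = 12·x^2 + 6·x
  g(x) = x^3   ⇒   g'(x) = 3·x^2
  lim(x→∞) f'(x)/g'(x) = lim(x→∞) (12·x^2 + 6·x)/(3·x^2)
  = 4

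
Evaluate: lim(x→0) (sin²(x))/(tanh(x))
This is a 0/0 indeterminate form.

Apply L'Hôpital's rule: differentiate numerator and denominator separately.
  f(x) = sin(x)^2   ⇒   f'(x) = 2·sin(x)·cos(x)
  g(x) = tanh(x)   ⇒   g'(x) = 1 - tanh(x)^2
  lim(x→0) f'(x)/g'(x) = lim(x→0) (2·sin(x)·cos(x))/(1 - tanh(x)^2)
  = 0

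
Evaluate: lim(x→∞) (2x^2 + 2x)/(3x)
This is an ∞/∞ indeterminate form.

Apply L'Hôpital's rule: differentiate numerator and denominator separately.
  f(x) = 2·x^2 + 2·x   ⇒   f'(x) = 4·x + 2
  g(x) = 3·x   ⇒   g'(x) = 3
  lim(x→∞) f'(x)/g'(x) = lim(x→∞) (4·x + 2)/(3)
  = ∞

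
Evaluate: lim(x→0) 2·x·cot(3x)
This is a 0·∞ indeterminate form.

Rewrite 0·∞ as a quotient (0/0 or ∞/∞ form), then apply L'Hôpital's rule:
  lim(x→0) 2·x·cot(3x) = 2/3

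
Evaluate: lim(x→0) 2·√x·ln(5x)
This is a 0·∞ indeterminate form.

Rewrite 0·∞ as a quotient (0/0 or ∞/∞ form), then apply L'Hôpital's rule:
  lim(x→0) 2·√x·ln(5x) = 0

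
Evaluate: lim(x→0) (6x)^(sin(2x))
This is an exponential indeterminate form.

For exponential indeterminate forms, take the natural log:
  Let L = lim(x→0) (6x)^(sin(2x))
  Then ln(L) = lim(x→0) [exponent × ln(base)]
  Evaluate using L'Hôpital or standard limits, then exponentiate.
  L = 1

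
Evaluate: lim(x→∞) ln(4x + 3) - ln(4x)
This is an ∞-∞ indeterminate form.

Combine fractions or rationalize to convert ∞-∞ to 0/0 form:
  lim(x→∞) ln(4x + 3) - ln(4x) = 0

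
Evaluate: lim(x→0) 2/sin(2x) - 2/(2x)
This is an ∞-∞ indeterminate form.

Combine fractions or rationalize to convert ∞-∞ to 0/0 form:
  lim(x→0) 2/sin(2x) - 2/(2x) = 0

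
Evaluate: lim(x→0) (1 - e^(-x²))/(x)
This is a 0/0 indeterminate form.

Apply L'Hôpital's rule: differentiate numerator and denominator separately.
  f(x) = 1 - e^(-x^2)   ⇒   f'(x) = 2·x·e^(-x^2)
  g(x) = x   ⇒   g'(x) = 1
  lim(x→0) f'(x)/g'(x) = lim(x→0) (2·x·e^(-x^2))/(1)
  = 0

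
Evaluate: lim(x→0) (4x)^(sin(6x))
This is an exponential indeterminate form.

For exponential indeterminate forms, take the natural log:
  Let L = lim(x→0) (4x)^(sin(6x))
  Then ln(L) = lim(x→0) [exponent × ln(base)]
  Evaluate using L'Hôpital or standard limits, then exponentiate.
  L = 1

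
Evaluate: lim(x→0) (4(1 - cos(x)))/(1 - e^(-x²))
This is a 0/0 indeterminate form.

Apply L'Hôpital's rule: differentiate numerator and denominator separately.
  f(x) = 4 - 4·cos(x)   ⇒   f'(x) = 4·sin(x)
  g(x) = 1 - e^(-x^2)   ⇒   g'(x) = 2·x·e^(-x^2)
  lim(x→0) f'(x)/g'(x) = lim(x→0) (4·sin(x))/(2·x·e^(-x^2))
  = 2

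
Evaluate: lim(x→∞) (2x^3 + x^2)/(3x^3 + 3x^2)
This is an ∞/∞ indeterminate form.

Apply L'Hôpital's rule: differentiate numerator and denominator separately.
  f(x) = 2·x^3 + x^2   ⇒   f'(x) = 6·x^2 + 2·x
  g(x) = 3·x^3 + 3·x^2   ⇒   g'(x) = 9·x^2 + 6·x
  lim(x→∞) f'(x)/g'(x) = lim(x→∞) (6·x^2 + 2·x)/(9·x^2 + 6·x)
  = 2/3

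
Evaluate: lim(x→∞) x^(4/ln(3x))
This is an exponential indeterminate form.

For exponential indeterminate forms, take the natural log:
  Let L = lim(x→∞) x^(4/ln(3x))
  Then ln(L) = lim(x→∞) [exponent × ln(base)]
  Evaluate using L'Hôpital or standard limits, then exponentiate.
  L = e^(4)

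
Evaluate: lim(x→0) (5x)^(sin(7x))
This is an exponential indeterminate form.

For exponential indeterminate forms, take the natural log:
  Let L = lim(x→0) (5x)^(sin(7x))
  Then ln(L) = lim(x→0) [exponent × ln(base)]
  Evaluate using L'Hôpital or standard limits, then exponentiate.
  L = 1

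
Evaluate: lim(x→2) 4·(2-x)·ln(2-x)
This is a 0·∞ indeterminate form.

Rewrite 0·∞ as a quotient (0/0 or ∞/∞ form), then apply L'Hôpital's rule:
  lim(x→2) 4·(2-x)·ln(2-x) = 0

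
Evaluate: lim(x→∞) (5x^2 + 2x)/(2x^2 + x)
This is an ∞/∞ indeterminate form.

Apply L'Hôpital's rule: differentiate numerator and denominator separately.
  f(x) = 5·x^2 + 2·x   ⇒   f'(x) = 10·x + 2
  g(x) = 2·x^2 + x   ⇒   g'(x) = 4·x + 1
  lim(x→∞) f'(x)/g'(x) = lim(x→∞) (10·x + 2)/(4·x + 1)
  = 5/2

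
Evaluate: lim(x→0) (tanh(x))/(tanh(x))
This is a 0/0 indeterminate form.

Apply L'Hôpital's rule: differentiate numerator and denominator separately.
  f(x) = tanh(x)   ⇒   f'(x) = 1 - tanh(x)^2
  g(x) = tanh(x)   ⇒   g'(x) = 1 - tanh(x)^2
  lim(x→0) f'(x)/g'(x) = lim(x→0) (1 - tanh(x)^2)/(1 - tanh(x)^2)
  = 1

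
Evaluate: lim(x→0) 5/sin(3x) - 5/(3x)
This is an ∞-∞ indeterminate form.

Combine fractions or rationalize to convert ∞-∞ to 0/0 form:
  lim(x→0) 5/sin(3x) - 5/(3x) = 0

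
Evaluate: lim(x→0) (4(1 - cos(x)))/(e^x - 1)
This is a 0/0 indeterminate form.

Apply L'Hôpital's rule: differentiate numerator and denominator separately.
  f(x) = 4 - 4·cos(x)   ⇒   f'(x) = 4·sin(x)
  g(x) = e^(x) - 1   ⇒   g'(x) = e^(x)
  lim(x→0) f'(x)/g'(x) = lim(x→0) (4·sin(x))/(e^(x))
  = 0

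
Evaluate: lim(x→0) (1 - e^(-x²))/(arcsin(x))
This is a 0/0 indeterminate form.

Apply L'Hôpital's rule: differentiate numerator and denominator separately.
  f(x) = 1 - e^(-x^2)   ⇒   f'(x) = 2·x·e^(-x^2)
  g(x) = asin(x)   ⇒   g'(x) = 1/sqrt(1 - x^2)
  lim(x→0) f'(x)/g'(x) = lim(x→0) (2·x·e^(-x^2))/(1/sqrt(1 - x^2))
  = 0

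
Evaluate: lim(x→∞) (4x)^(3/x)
This is an exponential indeterminate form.

For exponential indeterminate forms, take the natural log:
  Let L = lim(x→∞) (4x)^(3/x)
  Then ln(L) = lim(x→∞) [exponent × ln(base)]
  Evaluate using L'Hôpital or standard limits, then exponentiate.
  L = 1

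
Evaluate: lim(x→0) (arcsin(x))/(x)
This is a 0/0 indeterminate form.

Apply L'Hôpital's rule: differentiate numerator and denominator separately.
  f(x) = asin(x)   ⇒   f'(x) = 1/sqrt(1 - x^2)
  g(x) = x   ⇒   g'(x) = 1
  lim(x→0) f'(x)/g'(x) = lim(x→0) (1/sqrt(1 - x^2))/(1)
  = 1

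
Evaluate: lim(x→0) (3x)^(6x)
This is an exponential indeterminate form.

For exponential indeterminate forms, take the natural log:
  Let L = lim(x→0) (3x)^(6x)
  Then ln(L) = lim(x→0) [exponent × ln(base)]
  Evaluate using L'Hôpital or standard limits, then exponentiate.
  L = 1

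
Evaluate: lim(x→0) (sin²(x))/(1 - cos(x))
This is a 0/0 indeterminate form.

Apply L'Hôpital's rule: differentiate numerator and denominator separately.
  f(x) = sin(x)^2   ⇒   f'(x) = 2·sin(x)·cos(x)
  g(x) = 1 - cos(x)   ⇒   g'(x) = sin(x)
  lim(x→0) f'(x)/g'(x) = lim(x→0) (2·sin(x)·cos(x))/(sin(x))
  = 2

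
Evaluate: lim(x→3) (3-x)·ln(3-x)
This is a 0·∞ indeterminate form.

Rewrite 0·∞ as a quotient (0/0 or ∞/∞ form), then apply L'Hôpital's rule:
  lim(x→3) (3-x)·ln(3-x) = 0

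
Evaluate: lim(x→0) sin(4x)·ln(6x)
This is a 0·∞ indeterminate form.

Rewrite 0·∞ as a quotient (0/0 or ∞/∞ form), then apply L'Hôpital's rule:
  lim(x→0) sin(4x)·ln(6x) = 0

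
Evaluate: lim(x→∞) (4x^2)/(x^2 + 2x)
This is an ∞/∞ indeterminate form.

Apply L'Hôpital's rule: differentiate numerator and denominator separately.
  f(x) = 4·x^2   ⇒   f'(x) = 8·x
  g(x) = x^2 + 2·x   ⇒   g'(x) = 2·x + 2
  lim(x→∞) f'(x)/g'(x) = lim(x→∞) (8·x)/(2·x + 2)
  = 4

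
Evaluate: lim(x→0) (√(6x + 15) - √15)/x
This is a standard limit.

Factor or rationalize the expression:
  lim(x→0) (√(6x + 15) - √15)/x = sqrt(15)/5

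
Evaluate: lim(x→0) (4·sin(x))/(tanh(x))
This is a 0/0 indeterminate form.

Apply L'Hôpital's rule: differentiate numerator and denominator separately.
  f(x) = 4·sin(x)   ⇒   f'(x) = 4·cos(x)
  g(x) = tanh(x)   ⇒   g'(x) = 1 - tanh(x)^2
  lim(x→0) f'(x)/g'(x) = lim(x→0) (4·cos(x))/(1 - tanh(x)^2)
  = 4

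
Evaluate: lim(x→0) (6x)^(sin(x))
This is an exponential indeterminate form.

For exponential indeterminate forms, take the natural log:
  Let L = lim(x→0) (6x)^(sin(x))
  Then ln(L) = lim(x→0) [exponent × ln(base)]
  Evaluate using L'Hôpital or standard limits, then exponentiate.
  L = 1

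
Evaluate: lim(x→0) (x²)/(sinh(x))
This is a 0/0 indeterminate form.

Apply L'Hôpital's rule: differentiate numerator and denominator separately.
  f(x) = x^2   ⇒   f'(x) = 2·x
  g(x) = sinh(x)   ⇒   g'(x) = cosh(x)
  lim(x→0) f'(x)/g'(x) = lim(x→0) (2·x)/(cosh(x))
  = 0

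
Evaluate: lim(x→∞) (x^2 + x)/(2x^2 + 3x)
This is an ∞/∞ indeterminate form.

Apply L'Hôpital's rule: differentiate numerator and denominator separately.
  f(x) = x^2 + x   ⇒   f'(x) = 2·x + 1
  g(x) = 2·x^2 + 3·x   ⇒   g'(x) = 4·x + 3
  lim(x→∞) f'(x)/g'(x) = lim(x→∞) (2·x + 1)/(4·x + 3)
  = 1/2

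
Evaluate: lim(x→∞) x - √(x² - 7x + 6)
This is an ∞-∞ indeterminate form.

Combine fractions or rationalize to convert ∞-∞ to 0/0 form:
  lim(x→∞) x - √(x² - 7x + 6) = 7/2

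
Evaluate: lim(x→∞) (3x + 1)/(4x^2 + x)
This is an ∞/∞ indeterminate form.

Apply L'Hôpital's rule: differentiate numerator and denominator separately.
  f(x) = 3·x + 1   ⇒   f'(x) = 3
  g(x) = 4·x^2 + x   ⇒   g'(x) = 8·x + 1
  lim(x→∞) f'(x)/g'(x) = lim(x→∞) (3)/(8·x + 1)
  = 0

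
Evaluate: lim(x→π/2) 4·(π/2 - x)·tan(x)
This is a 0·∞ indeterminate form.

Rewrite 0·∞ as a quotient (0/0 or ∞/∞ form), then apply L'Hôpital's rule:
  lim(x→π/2) 4·(π/2 - x)·tan(x) = 4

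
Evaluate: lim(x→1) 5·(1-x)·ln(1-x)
This is a 0·∞ indeterminate form.

Rewrite 0·∞ as a quotient (0/0 or ∞/∞ form), then apply L'Hôpital's rule:
  lim(x→1) 5·(1-x)·ln(1-x) = 0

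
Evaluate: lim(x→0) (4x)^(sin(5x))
This is an exponential indeterminate form.

For exponential indeterminate forms, take the natural log:
  Let L = lim(x→0) (4x)^(sin(5x))
  Then ln(L) = lim(x→0) [exponent × ln(base)]
  Evaluate using L'Hôpital or standard limits, then exponentiate.
  L = 1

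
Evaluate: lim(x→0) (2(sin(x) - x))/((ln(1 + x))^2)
This is a 0/0 indeterminate form.

Apply L'Hôpital's rule: differentiate numerator and denominator separately.
  f(x) = -2·x + 2·sin(x)   ⇒   f'(x) = 2·cos(x) - 2
  g(x) = ln(x + 1)^2   ⇒   g'(x) = 2·ln(x + 1)/(x + 1)
  lim(x→0) f'(x)/g'(x) = lim(x→0) (2·cos(x) - 2)/(2·ln(x + 1)/(x + 1))
  = 0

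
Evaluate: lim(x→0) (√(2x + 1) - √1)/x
This is a standard limit.

Factor or rationalize the expression:
  lim(x→0) (√(2x + 1) - √1)/x = 1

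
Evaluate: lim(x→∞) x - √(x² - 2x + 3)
This is an ∞-∞ indeterminate form.

Combine fractions or rationalize to convert ∞-∞ to 0/0 form:
  lim(x→∞) x - √(x² - 2x + 3) = 1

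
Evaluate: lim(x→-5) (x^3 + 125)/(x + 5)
This is a standard limit.

Factor or rationalize the expression:
  lim(x→-5) (x^3 + 125)/(x + 5) = 75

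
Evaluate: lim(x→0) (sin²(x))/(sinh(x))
This is a 0/0 indeterminate form.

Apply L'Hôpital's rule: differentiate numerator and denominator separately.
  f(x) = sin(x)^2   ⇒   f'(x) = 2·sin(x)·cos(x)
  g(x) = sinh(x)   ⇒   g'(x) = cosh(x)
  lim(x→0) f'(x)/g'(x) = lim(x→0) (2·sin(x)·cos(x))/(cosh(x))
  = 0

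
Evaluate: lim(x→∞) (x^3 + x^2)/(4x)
This is an ∞/∞ indeterminate form.

Apply L'Hôpital's rule: differentiate numerator and denominator separately.
  f(x) = x^3 + x^2   ⇒   f'(x) = 3·x^2 + 2·x
  g(x) = 4·x   ⇒   g'(x) = 4
  lim(x→∞) f'(x)/g'(x) = lim(x→∞) (3·x^2 + 2·x)/(4)
  = ∞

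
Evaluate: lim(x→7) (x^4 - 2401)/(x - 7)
This is a standard limit.

Factor or rationalize the expression:
  lim(x→7) (x^4 - 2401)/(x - 7) = 1372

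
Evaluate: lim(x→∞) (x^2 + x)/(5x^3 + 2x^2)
This is an ∞/∞ indeterminate form.

Apply L'Hôpital's rule: differentiate numerator and denominator separately.
  f(x) = x^2 + x   ⇒   f'(x) = 2·x + 1
  g(x) = 5·x^3 + 2·x^2   ⇒   g'(x) = 15·x^2 + 4·x
  lim(x→∞) f'(x)/g'(x) = lim(x→∞) (2·x + 1)/(15·x^2 + 4·x)
  = 0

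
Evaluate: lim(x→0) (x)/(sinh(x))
This is a 0/0 indeterminate form.

Apply L'Hôpital's rule: differentiate numerator and denominator separately.
  f(x) = x   ⇒   f'(x) = 1
  g(x) = sinh(x)   ⇒   g'(x) = cosh(x)
  lim(x→0) f'(x)/g'(x) = lim(x→0) (1)/(cosh(x))
  = 1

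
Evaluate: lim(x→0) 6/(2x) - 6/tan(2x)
This is an ∞-∞ indeterminate form.

Combine fractions or rationalize to convert ∞-∞ to 0/0 form:
  lim(x→0) 6/(2x) - 6/tan(2x) = 0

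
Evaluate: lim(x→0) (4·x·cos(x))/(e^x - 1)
This is a 0/0 indeterminate form.

Apply L'Hôpital's rule: differentiate numerator and denominator separately.
  f(x) = 4·x·cos(x)   ⇒   f'(x) = -4·x·sin(x) + 4·cos(x)
  g(x) = e^(x) - 1   ⇒   g'(x) = e^(x)
  lim(x→0) f'(x)/g'(x) = lim(x→0) (-4·x·sin(x) + 4·cos(x))/(e^(x))
  = 4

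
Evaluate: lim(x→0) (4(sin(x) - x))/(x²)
This is a 0/0 indeterminate form.

Apply L'Hôpital's rule: differentiate numerator and denominator separately.
  f(x) = -4·x + 4·sin(x)   ⇒   f'(x) = 4·cos(x) - 4
  g(x) = x^2   ⇒   g'(x) = 2·x
  lim(x→0) f'(x)/g'(x) = lim(x→0) (4·cos(x) - 4)/(2·x)
  = 0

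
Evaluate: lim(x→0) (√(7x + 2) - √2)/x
This is a standard limit.

Factor or rationalize the expression:
  lim(x→0) (√(7x + 2) - √2)/x = 7·sqrt(2)/4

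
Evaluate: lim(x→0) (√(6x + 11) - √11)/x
This is a standard limit.

Factor or rationalize the expression:
  lim(x→0) (√(6x + 11) - √11)/x = 3·sqrt(11)/11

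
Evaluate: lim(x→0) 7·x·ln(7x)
This is a 0·∞ indeterminate form.

Rewrite 0·∞ as a quotient (0/0 or ∞/∞ form), then apply L'Hôpital's rule:
  lim(x→0) 7·x·ln(7x) = 0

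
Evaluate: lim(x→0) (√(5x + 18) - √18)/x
This is a standard limit.

Factor or rationalize the expression:
  lim(x→0) (√(5x + 18) - √18)/x = 5·sqrt(2)/12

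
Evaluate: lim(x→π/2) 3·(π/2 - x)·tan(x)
This is a 0·∞ indeterminate form.

Rewrite 0·∞ as a quotient (0/0 or ∞/∞ form), then apply L'Hôpital's rule:
  lim(x→π/2) 3·(π/2 - x)·tan(x) = 3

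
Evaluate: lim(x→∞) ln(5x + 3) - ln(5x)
This is an ∞-∞ indeterminate form.

Combine fractions or rationalize to convert ∞-∞ to 0/0 form:
  lim(x→∞) ln(5x + 3) - ln(5x) = 0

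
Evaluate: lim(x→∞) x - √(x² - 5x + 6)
This is an ∞-∞ indeterminate form.

Combine fractions or rationalize to convert ∞-∞ to 0/0 form:
  lim(x→∞) x - √(x² - 5x + 6) = 5/2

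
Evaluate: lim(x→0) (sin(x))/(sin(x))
This is a 0/0 indeterminate form.

Apply L'Hôpital's rule: differentiate numerator and denominator separately.
  f(x) = sin(x)   ⇒   f'(x) = cos(x)
  g(x) = sin(x)   ⇒   g'(x) = cos(x)
  lim(x→0) f'(x)/g'(x) = lim(x→0) (cos(x))/(cos(x))
  = 1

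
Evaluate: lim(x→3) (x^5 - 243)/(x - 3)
This is a standard limit.

Factor or rationalize the expression:
  lim(x→3) (x^5 - 243)/(x - 3) = 405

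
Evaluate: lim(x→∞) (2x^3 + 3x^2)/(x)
This is an ∞/∞ indeterminate form.

Apply L'Hôpital's rule: differentiate numerator and denominator separately.
  f(x) = 2·x^3 + 3·x^2   ⇒   f'(x) = 6·x^2 + 6·x
  g(x) = x   ⇒   g'(x) = 1
  lim(x→∞) f'(x)/g'(x) = lim(x→∞) (6·x^2 + 6·x)/(1)
  = ∞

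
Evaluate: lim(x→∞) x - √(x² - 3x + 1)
This is an ∞-∞ indeterminate form.

Combine fractions or rationalize to convert ∞-∞ to 0/0 form:
  lim(x→∞) x - √(x² - 3x + 1) = 3/2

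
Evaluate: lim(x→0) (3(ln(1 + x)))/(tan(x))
This is a 0/0 indeterminate form.

Apply L'Hôpital's rule: differentiate numerator and denominator separately.
  f(x) = 3·ln(x + 1)   ⇒   f'(x) = 3/(x + 1)
  g(x) = tan(x)   ⇒   g'(x) = tan(x)^2 + 1
  lim(x→0) f'(x)/g'(x) = lim(x→0) (3/(x + 1))/(tan(x)^2 + 1)
  = 3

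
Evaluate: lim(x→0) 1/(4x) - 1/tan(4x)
This is an ∞-∞ indeterminate form.

Combine fractions or rationalize to convert ∞-∞ to 0/0 form:
  lim(x→0) 1/(4x) - 1/tan(4x) = 0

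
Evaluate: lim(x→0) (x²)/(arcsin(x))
This is a 0/0 indeterminate form.

Apply L'Hôpital's rule: differentiate numerator and denominator separately.
  f(x) = x^2   ⇒   f'(x) = 2·x
  g(x) = asin(x)   ⇒   g'(x) = 1/sqrt(1 - x^2)
  lim(x→0) f'(x)/g'(x) = lim(x→0) (2·x)/(1/sqrt(1 - x^2))
  = 0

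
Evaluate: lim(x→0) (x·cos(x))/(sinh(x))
This is a 0/0 indeterminate form.

Apply L'Hôpital's rule: differentiate numerator and denominator separately.
  f(x) = x·cos(x)   ⇒   f'(x) = -x·sin(x) + cos(x)
  g(x) = sinh(x)   ⇒   g'(x) = cosh(x)
  lim(x→0) f'(x)/g'(x) = lim(x→0) (-x·sin(x) + cos(x))/(cosh(x))
  = 1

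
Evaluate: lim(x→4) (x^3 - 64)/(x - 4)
This is a standard limit.

Factor or rationalize the expression:
  lim(x→4) (x^3 - 64)/(x - 4) = 48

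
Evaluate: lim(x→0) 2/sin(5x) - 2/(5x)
This is an ∞-∞ indeterminate form.

Combine fractions or rationalize to convert ∞-∞ to 0/0 form:
  lim(x→0) 2/sin(5x) - 2/(5x) = 0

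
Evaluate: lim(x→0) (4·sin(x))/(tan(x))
This is a 0/0 indeterminate form.

Apply L'Hôpital's rule: differentiate numerator and denominator separately.
  f(x) = 4·sin(x)   ⇒   f'(x) = 4·cos(x)
  g(x) = tan(x)   ⇒   g'(x) = tan(x)^2 + 1
  lim(x→0) f'(x)/g'(x) = lim(x→0) (4·cos(x))/(tan(x)^2 + 1)
  = 4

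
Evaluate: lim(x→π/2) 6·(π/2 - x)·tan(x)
This is a 0·∞ indeterminate form.

Rewrite 0·∞ as a quotient (0/0 or ∞/∞ form), then apply L'Hôpital's rule:
  lim(x→π/2) 6·(π/2 - x)·tan(x) = 6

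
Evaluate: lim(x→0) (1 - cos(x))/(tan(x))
This is a 0/0 indeterminate form.

Apply L'Hôpital's rule: differentiate numerator and denominator separately.
  f(x) = 1 - cos(x)   ⇒   f'(x) = sin(x)
  g(x) = tan(x)   ⇒   g'(x) = tan(x)^2 + 1
  lim(x→0) f'(x)/g'(x) = lim(x→0) (sin(x))/(tan(x)^2 + 1)
  = 0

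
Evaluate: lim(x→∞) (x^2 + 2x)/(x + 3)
This is an ∞/∞ indeterminate form.

Apply L'Hôpital's rule: differentiate numerator and denominator separately.
  f(x) = x^2 + 2·x   ⇒   f'(x) = 2·x + 2
  g(x) = x + 3   ⇒   g'(x) = 1
  lim(x→∞) f'(x)/g'(x) = lim(x→∞) (2·x + 2)/(1)
  = ∞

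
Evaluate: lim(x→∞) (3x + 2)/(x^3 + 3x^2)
This is an ∞/∞ indeterminate form.

Apply L'Hôpital's rule: differentiate numerator and denominator separately.
  f(x) = 3·x + 2   ⇒   f'(x) = 3
  g(x) = x^3 + 3·x^2   ⇒   g'(x) = 3·x^2 + 6·x
  lim(x→∞) f'(x)/g'(x) = lim(x→∞) (3)/(3·x^2 + 6·x)
  = 0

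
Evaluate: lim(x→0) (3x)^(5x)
This is an exponential indeterminate form.

For exponential indeterminate forms, take the natural log:
  Let L = lim(x→0) (3x)^(5x)
  Then ln(L) = lim(x→0) [exponent × ln(base)]
  Evaluate using L'Hôpital or standard limits, then exponentiate.
  L = 1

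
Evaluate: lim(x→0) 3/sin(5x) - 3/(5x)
This is an ∞-∞ indeterminate form.

Combine fractions or rationalize to convert ∞-∞ to 0/0 form:
  lim(x→0) 3/sin(5x) - 3/(5x) = 0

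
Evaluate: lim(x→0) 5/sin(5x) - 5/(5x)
This is an ∞-∞ indeterminate form.

Combine fractions or rationalize to convert ∞-∞ to 0/0 form:
  lim(x→0) 5/sin(5x) - 5/(5x) = 0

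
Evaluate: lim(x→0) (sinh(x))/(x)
This is a 0/0 indeterminate form.

Apply L'Hôpital's rule: differentiate numerator and denominator separately.
  f(x) = sinh(x)   ⇒   f'(x) = cosh(x)
  g(x) = x   ⇒   g'(x) = 1
  lim(x→0) f'(x)/g'(x) = lim(x→0) (cosh(x))/(1)
  = 1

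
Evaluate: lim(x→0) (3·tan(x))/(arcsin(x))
This is a 0/0 indeterminate form.

Apply L'Hôpital's rule: differentiate numerator and denominator separately.
  f(x) = 3·tan(x)   ⇒   f'(x) = 3·tan(x)^2 + 3
  g(x) = asin(x)   ⇒   g'(x) = 1/sqrt(1 - x^2)
  lim(x→0) f'(x)/g'(x) = lim(x→0) (3·tan(x)^2 + 3)/(1/sqrt(1 - x^2))
  = 3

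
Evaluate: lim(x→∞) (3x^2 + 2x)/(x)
This is an ∞/∞ indeterminate form.

Apply L'Hôpital's rule: differentiate numerator and denominator separately.
  f(x) = 3·x^2 + 2·x   ⇒   f'(x) = 6·x + 2
  g(x) = x   ⇒   g'(x) = 1
  lim(x→∞) f'(x)/g'(x) = lim(x→∞) (6·x + 2)/(1)
  = ∞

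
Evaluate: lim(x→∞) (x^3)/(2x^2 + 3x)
This is an ∞/∞ indeterminate form.

Apply L'Hôpital's rule: differentiate numerator and denominator separately.
  f(x) = x^3   ⇒   f'(x) = 3·x^2
  g(x) = 2·x^2 + 3·x   ⇒   g'(x) = 4·x + 3
  lim(x→∞) f'(x)/g'(x) = lim(x→∞) (3·x^2)/(4·x + 3)
  = ∞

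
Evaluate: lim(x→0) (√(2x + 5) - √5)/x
This is a standard limit.

Factor or rationalize the expression:
  lim(x→0) (√(2x + 5) - √5)/x = sqrt(5)/5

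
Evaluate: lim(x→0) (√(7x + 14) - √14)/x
This is a standard limit.

Factor or rationalize the expression:
  lim(x→0) (√(7x + 14) - √14)/x = sqrt(14)/4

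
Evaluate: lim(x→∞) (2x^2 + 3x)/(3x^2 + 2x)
This is an ∞/∞ indeterminate form.

Apply L'Hôpital's rule: differentiate numerator and denominator separately.
  f(x) = 2·x^2 + 3·x   ⇒   f'(x) = 4·x + 3
  g(x) = 3·x^2 + 2·x   ⇒   g'(x) = 6·x + 2
  lim(x→∞) f'(x)/g'(x) = lim(x→∞) (4·x + 3)/(6·x + 2)
  = 2/3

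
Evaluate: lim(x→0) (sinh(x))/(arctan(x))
This is a 0/0 indeterminate form.

Apply L'Hôpital's rule: differentiate numerator and denominator separately.
  f(x) = sinh(x)   ⇒   f'(x) = cosh(x)
  g(x) = atan(x)   ⇒   g'(x) = 1/(x^2 + 1)
  lim(x→0) f'(x)/g'(x) = lim(x→0) (cosh(x))/(1/(x^2 + 1))
  = 1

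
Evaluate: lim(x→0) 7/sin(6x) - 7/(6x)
This is an ∞-∞ indeterminate form.

Combine fractions or rationalize to convert ∞-∞ to 0/0 form:
  lim(x→0) 7/sin(6x) - 7/(6x) = 0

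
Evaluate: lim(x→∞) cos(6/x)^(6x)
This is an exponential indeterminate form.

For exponential indeterminate forms, take the natural log:
  Let L = lim(x→∞) cos(6/x)^(6x)
  Then ln(L) = lim(x→∞) [exponent × ln(base)]
  Evaluate using L'Hôpital or standard limits, then exponentiate.
  L = 1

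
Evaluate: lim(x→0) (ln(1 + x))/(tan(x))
This is a 0/0 indeterminate form.

Apply L'Hôpital's rule: differentiate numerator and denominator separately.
  f(x) = ln(x + 1)   ⇒   f'(x) = 1/(x + 1)
  g(x) = tan(x)   ⇒   g'(x) = tan(x)^2 + 1
  lim(x→0) f'(x)/g'(x) = lim(x→0) (1/(x + 1))/(tan(x)^2 + 1)
  = 1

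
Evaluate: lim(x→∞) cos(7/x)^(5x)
This is an exponential indeterminate form.

For exponential indeterminate forms, take the natural log:
  Let L = lim(x→∞) cos(7/x)^(5x)
  Then ln(L) = lim(x→∞) [exponent × ln(base)]
  Evaluate using L'Hôpital or standard limits, then exponentiate.
  L = 1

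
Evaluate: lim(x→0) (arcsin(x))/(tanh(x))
This is a 0/0 indeterminate form.

Apply L'Hôpital's rule: differentiate numerator and denominator separately.
  f(x) = asin(x)   ⇒   f'(x) = 1/sqrt(1 - x^2)
  g(x) = tanh(x)   ⇒   g'(x) = 1 - tanh(x)^2
  lim(x→0) f'(x)/g'(x) = lim(x→0) (1/sqrt(1 - x^2))/(1 - tanh(x)^2)
  = 1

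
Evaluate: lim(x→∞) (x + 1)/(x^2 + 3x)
This is an ∞/∞ indeterminate form.

Apply L'Hôpital's rule: differentiate numerator and denominator separately.
  f(x) = x + 1   ⇒   f'(x) = 1
  g(x) = x^2 + 3·x   ⇒   g'(x) = 2·x + 3
  lim(x→∞) f'(x)/g'(x) = lim(x→∞) (1)/(2·x + 3)
  = 0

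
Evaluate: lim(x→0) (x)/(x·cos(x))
This is a 0/0 indeterminate form.

Apply L'Hôpital's rule: differentiate numerator and denominator separately.
  f(x) = x   ⇒   f'(x) = 1
  g(x) = x·cos(x)   ⇒   g'(x) = -x·sin(x) + cos(x)
  lim(x→0) f'(x)/g'(x) = lim(x→0) (1)/(-x·sin(x) + cos(x))
  = 1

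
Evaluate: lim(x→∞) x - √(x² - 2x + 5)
This is an ∞-∞ indeterminate form.

Combine fractions or rationalize to convert ∞-∞ to 0/0 form:
  lim(x→∞) x - √(x² - 2x + 5) = 1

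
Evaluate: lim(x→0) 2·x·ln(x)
This is a 0·∞ indeterminate form.

Rewrite 0·∞ as a quotient (0/0 or ∞/∞ form), then apply L'Hôpital's rule:
  lim(x→0) 2·x·ln(x) = 0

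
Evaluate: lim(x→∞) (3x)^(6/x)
This is an exponential indeterminate form.

For exponential indeterminate forms, take the natural log:
  Let L = lim(x→∞) (3x)^(6/x)
  Then ln(L) = lim(x→∞) [exponent × ln(base)]
  Evaluate using L'Hôpital or standard limits, then exponentiate.
  L = 1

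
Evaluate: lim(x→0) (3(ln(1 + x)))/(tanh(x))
This is a 0/0 indeterminate form.

Apply L'Hôpital's rule: differentiate numerator and denominator separately.
  f(x) = 3·ln(x + 1)   ⇒   f'(x) = 3/(x + 1)
  g(x) = tanh(x)   ⇒   g'(x) = 1 - tanh(x)^2
  lim(x→0) f'(x)/g'(x) = lim(x→0) (3/(x + 1))/(1 - tanh(x)^2)
  = 3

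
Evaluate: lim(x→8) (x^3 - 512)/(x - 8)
This is a standard limit.

Factor or rationalize the expression:
  lim(x→8) (x^3 - 512)/(x - 8) = 192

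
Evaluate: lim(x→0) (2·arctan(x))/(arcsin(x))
This is a 0/0 indeterminate form.

Apply L'Hôpital's rule: differentiate numerator and denominator separately.
  f(x) = 2·atan(x)   ⇒   f'(x) = 2/(x^2 + 1)
  g(x) = asin(x)   ⇒   g'(x) = 1/sqrt(1 - x^2)
  lim(x→0) f'(x)/g'(x) = lim(x→0) (2/(x^2 + 1))/(1/sqrt(1 - x^2))
  = 2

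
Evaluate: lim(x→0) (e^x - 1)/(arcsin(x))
This is a 0/0 indeterminate form.

Apply L'Hôpital's rule: differentiate numerator and denominator separately.
  f(x) = e^(x) - 1   ⇒   f'(x) = e^(x)
  g(x) = asin(x)   ⇒   g'(x) = 1/sqrt(1 - x^2)
  lim(x→0) f'(x)/g'(x) = lim(x→0) (e^(x))/(1/sqrt(1 - x^2))
  = 1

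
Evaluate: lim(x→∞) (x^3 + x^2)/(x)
This is an ∞/∞ indeterminate form.

Apply L'Hôpital's rule: differentiate numerator and denominator separately.
  f(x) = x^3 + x^2   ⇒   f'(x) = 3·x^2 + 2·x
  g(x) = x   ⇒   g'(x) = 1
  lim(x→∞) f'(x)/g'(x) = lim(x→∞) (3·x^2 + 2·x)/(1)
  = ∞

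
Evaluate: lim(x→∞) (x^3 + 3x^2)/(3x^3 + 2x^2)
This is an ∞/∞ indeterminate form.

Apply L'Hôpital's rule: differentiate numerator and denominator separately.
  f(x) = x^3 + 3·x^2   ⇒   f'(x) = 3·x^2 + 6·x
  g(x) = 3·x^3 + 2·x^2   ⇒   g'(x) = 9·x^2 + 4·x
  lim(x→∞) f'(x)/g'(x) = lim(x→∞) (3·x^2 + 6·x)/(9·x^2 + 4·x)
  = 1/3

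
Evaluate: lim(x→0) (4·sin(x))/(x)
This is a 0/0 indeterminate form.

Apply L'Hôpital's rule: differentiate numerator and denominator separately.
  f(x) = 4·sin(x)   ⇒   f'(x) = 4·cos(x)
  g(x) = x   ⇒   g'(x) = 1
  lim(x→0) f'(x)/g'(x) = lim(x→0) (4·cos(x))/(1)
  = 4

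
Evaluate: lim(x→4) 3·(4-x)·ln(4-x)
This is a 0·∞ indeterminate form.

Rewrite 0·∞ as a quotient (0/0 or ∞/∞ form), then apply L'Hôpital's rule:
  lim(x→4) 3·(4-x)·ln(4-x) = 0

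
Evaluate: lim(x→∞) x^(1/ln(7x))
This is an exponential indeterminate form.

For exponential indeterminate forms, take the natural log:
  Let L = lim(x→∞) x^(1/ln(7x))
  Then ln(L) = lim(x→∞) [exponent × ln(base)]
  Evaluate using L'Hôpital or standard limits, then exponentiate.
  L = e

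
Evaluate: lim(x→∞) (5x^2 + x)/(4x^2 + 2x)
This is an ∞/∞ indeterminate form.

Apply L'Hôpital's rule: differentiate numerator and denominator separately.
  f(x) = 5·x^2 + x   ⇒   f'(x) = 10·x + 1
  g(x) = 4·x^2 + 2·x   ⇒   g'(x) = 8·x + 2
  lim(x→∞) f'(x)/g'(x) = lim(x→∞) (10·x + 1)/(8·x + 2)
  = 5/4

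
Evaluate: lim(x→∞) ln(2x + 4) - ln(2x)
This is an ∞-∞ indeterminate form.

Combine fractions or rationalize to convert ∞-∞ to 0/0 form:
  lim(x→∞) ln(2x + 4) - ln(2x) = 0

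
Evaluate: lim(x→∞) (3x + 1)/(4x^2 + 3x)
This is an ∞/∞ indeterminate form.

Apply L'Hôpital's rule: differentiate numerator and denominator separately.
  f(x) = 3·x + 1   ⇒   f'(x) = 3
  g(x) = 4·x^2 + 3·x   ⇒   g'(x) = 8·x + 3
  lim(x→∞) f'(x)/g'(x) = lim(x→∞) (3)/(8·x + 3)
  = 0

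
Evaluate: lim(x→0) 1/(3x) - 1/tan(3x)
This is an ∞-∞ indeterminate form.

Combine fractions or rationalize to convert ∞-∞ to 0/0 form:
  lim(x→0) 1/(3x) - 1/tan(3x) = 0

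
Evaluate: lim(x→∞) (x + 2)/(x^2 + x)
This is an ∞/∞ indeterminate form.

Apply L'Hôpital's rule: differentiate numerator and denominator separately.
  f(x) = x + 2   ⇒   f'(x) = 1
  g(x) = x^2 + x   ⇒   g'(x) = 2·x + 1
  lim(x→∞) f'(x)/g'(x) = lim(x→∞) (1)/(2·x + 1)
  = 0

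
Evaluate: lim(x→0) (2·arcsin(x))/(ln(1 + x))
This is a 0/0 indeterminate form.

Apply L'Hôpital's rule: differentiate numerator and denominator separately.
  f(x) = 2·asin(x)   ⇒   f'(x) = 2/sqrt(1 - x^2)
  g(x) = ln(x + 1)   ⇒   g'(x) = 1/(x + 1)
  lim(x→0) f'(x)/g'(x) = lim(x→0) (2/sqrt(1 - x^2))/(1/(x + 1))
  = 2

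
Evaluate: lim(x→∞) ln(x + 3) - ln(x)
This is an ∞-∞ indeterminate form.

Combine fractions or rationalize to convert ∞-∞ to 0/0 form:
  lim(x→∞) ln(x + 3) - ln(x) = 0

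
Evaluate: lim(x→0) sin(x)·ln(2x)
This is a 0·∞ indeterminate form.

Rewrite 0·∞ as a quotient (0/0 or ∞/∞ form), then apply L'Hôpital's rule:
  lim(x→0) sin(x)·ln(2x) = 0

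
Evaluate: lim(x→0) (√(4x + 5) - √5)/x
This is a standard limit.

Factor or rationalize the expression:
  lim(x→0) (√(4x + 5) - √5)/x = 2·sqrt(5)/5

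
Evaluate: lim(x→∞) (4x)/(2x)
This is an ∞/∞ indeterminate form.

Apply L'Hôpital's rule: differentiate numerator and denominator separately.
  f(x) = 4·x   ⇒   f'(x) = 4
  g(x) = 2·x   ⇒   g'(x) = 2
  lim(x→∞) f'(x)/g'(x) = lim(x→∞) (4)/(2)
  = 2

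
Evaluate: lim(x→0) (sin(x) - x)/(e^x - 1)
This is a 0/0 indeterminate form.

Apply L'Hôpital's rule: differentiate numerator and denominator separately.
  f(x) = -x + sin(x)   ⇒   f'(x) = cos(x) - 1
  g(x) = e^(x) - 1   ⇒   g'(x) = e^(x)
  lim(x→0) f'(x)/g'(x) = lim(x→0) (cos(x) - 1)/(e^(x))
  = 0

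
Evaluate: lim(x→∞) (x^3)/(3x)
This is an ∞/∞ indeterminate form.

Apply L'Hôpital's rule: differentiate numerator and denominator separately.
  f(x) = x^3   ⇒   f'(x) = 3·x^2
  g(x) = 3·x   ⇒   g'(x) = 3
  lim(x→∞) f'(x)/g'(x) = lim(x→∞) (3·x^2)/(3)
  = ∞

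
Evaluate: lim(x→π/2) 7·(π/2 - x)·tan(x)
This is a 0·∞ indeterminate form.

Rewrite 0·∞ as a quotient (0/0 or ∞/∞ form), then apply L'Hôpital's rule:
  lim(x→π/2) 7·(π/2 - x)·tan(x) = 7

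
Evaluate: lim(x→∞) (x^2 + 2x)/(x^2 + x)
This is an ∞/∞ indeterminate form.

Apply L'Hôpital's rule: differentiate numerator and denominator separately.
  f(x) = x^2 + 2·x   ⇒   f'(x) = 2·x + 2
  g(x) = x^2 + x   ⇒   g'(x) = 2·x + 1
  lim(x→∞) f'(x)/g'(x) = lim(x→∞) (2·x + 2)/(2·x + 1)
  = 1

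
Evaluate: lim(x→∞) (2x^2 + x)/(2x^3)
This is an ∞/∞ indeterminate form.

Apply L'Hôpital's rule: differentiate numerator and denominator separately.
  f(x) = 2·x^2 + x   ⇒   f'(x) = 4·x + 1
  g(x) = 2·x^3   ⇒   g'(x) = 6·x^2
  lim(x→∞) f'(x)/g'(x) = lim(x→∞) (4·x + 1)/(6·x^2)
  = 0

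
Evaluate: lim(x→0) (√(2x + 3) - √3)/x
This is a standard limit.

Factor or rationalize the expression:
  lim(x→0) (√(2x + 3) - √3)/x = sqrt(3)/3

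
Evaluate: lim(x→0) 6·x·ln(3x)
This is a 0·∞ indeterminate form.

Rewrite 0·∞ as a quotient (0/0 or ∞/∞ form), then apply L'Hôpital's rule:
  lim(x→0) 6·x·ln(3x) = 0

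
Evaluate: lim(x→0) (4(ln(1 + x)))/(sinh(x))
This is a 0/0 indeterminate form.

Apply L'Hôpital's rule: differentiate numerator and denominator separately.
  f(x) = 4·ln(x + 1)   ⇒   f'(x) = 4/(x + 1)
  g(x) = sinh(x)   ⇒   g'(x) = cosh(x)
  lim(x→0) f'(x)/g'(x) = lim(x→0) (4/(x + 1))/(cosh(x))
  = 4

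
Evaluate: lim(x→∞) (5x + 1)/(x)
This is an ∞/∞ indeterminate form.

Apply L'Hôpital's rule: differentiate numerator and denominator separately.
  f(x) = 5·x + 1   ⇒   f'(x) = 5
  g(x) = x   ⇒   g'(x) = 1
  lim(x→∞) f'(x)/g'(x) = lim(x→∞) (5)/(1)
  = 5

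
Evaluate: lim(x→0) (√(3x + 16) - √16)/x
This is a standard limit.

Factor or rationalize the expression:
  lim(x→0) (√(3x + 16) - √16)/x = 3/8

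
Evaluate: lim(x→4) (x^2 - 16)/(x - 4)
This is a standard limit.

Factor or rationalize the expression:
  lim(x→4) (x^2 - 16)/(x - 4) = 8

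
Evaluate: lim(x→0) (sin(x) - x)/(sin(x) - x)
This is a 0/0 indeterminate form.

Apply L'Hôpital's rule: differentiate numerator and denominator separately.
  f(x) = -x + sin(x)   ⇒   f'(x) = cos(x) - 1
  g(x) = -x + sin(x)   ⇒   g'(x) = cos(x) - 1
  lim(x→0) f'(x)/g'(x) = lim(x→0) (cos(x) - 1)/(cos(x) - 1)
  = 1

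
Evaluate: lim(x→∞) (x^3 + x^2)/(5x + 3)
This is an ∞/∞ indeterminate form.

Apply L'Hôpital's rule: differentiate numerator and denominator separately.
  f(x) = x^3 + x^2   ⇒   f'(x) = 3·x^2 + 2·x
  g(x) = 5·x + 3   ⇒   g'(x) = 5
  lim(x→∞) f'(x)/g'(x) = lim(x→∞) (3·x^2 + 2·x)/(5)
  = ∞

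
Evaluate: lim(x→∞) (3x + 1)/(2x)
This is an ∞/∞ indeterminate form.

Apply L'Hôpital's rule: differentiate numerator and denominator separately.
  f(x) = 3·x + 1   ⇒   f'(x) = 3
  g(x) = 2·x   ⇒   g'(x) = 2
  lim(x→∞) f'(x)/g'(x) = lim(x→∞) (3)/(2)
  = 3/2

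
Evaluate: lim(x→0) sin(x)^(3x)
This is an exponential indeterminate form.

For exponential indeterminate forms, take the natural log:
  Let L = lim(x→0) sin(x)^(3x)
  Then ln(L) = lim(x→0) [exponent × ln(base)]
  Evaluate using L'Hôpital or standard limits, then exponentiate.
  L = 1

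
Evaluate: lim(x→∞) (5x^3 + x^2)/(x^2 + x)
This is an ∞/∞ indeterminate form.

Apply L'Hôpital's rule: differentiate numerator and denominator separately.
  f(x) = 5·x^3 + x^2   ⇒   f'(x) = 15·x^2 + 2·x
  g(x) = x^2 + x   ⇒   g'(x) = 2·x + 1
  lim(x→∞) f'(x)/g'(x) = lim(x→∞) (15·x^2 + 2·x)/(2·x + 1)
  = ∞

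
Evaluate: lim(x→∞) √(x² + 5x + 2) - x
This is an ∞-∞ indeterminate form.

Combine fractions or rationalize to convert ∞-∞ to 0/0 form:
  lim(x→∞) √(x² + 5x + 2) - x = 5/2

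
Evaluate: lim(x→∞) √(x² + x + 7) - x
This is an ∞-∞ indeterminate form.

Combine fractions or rationalize to convert ∞-∞ to 0/0 form:
  lim(x→∞) √(x² + x + 7) - x = 1/2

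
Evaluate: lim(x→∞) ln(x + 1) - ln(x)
This is an ∞-∞ indeterminate form.

Combine fractions or rationalize to convert ∞-∞ to 0/0 form:
  lim(x→∞) ln(x + 1) - ln(x) = 0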